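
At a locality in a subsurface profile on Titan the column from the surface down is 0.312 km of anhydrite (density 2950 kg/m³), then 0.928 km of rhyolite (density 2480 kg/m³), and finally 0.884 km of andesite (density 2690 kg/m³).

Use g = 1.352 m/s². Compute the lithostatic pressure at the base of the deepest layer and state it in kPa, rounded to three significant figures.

7570 kPa

anhydrite: 2950 kg/m³ × 1.352 m/s² × 312 m = 1.244×10^6 Pa = 1244 kPa
rhyolite: 2480 kg/m³ × 1.352 m/s² × 928 m = 3.112×10^6 Pa = 3112 kPa
andesite: 2690 kg/m³ × 1.352 m/s² × 884 m = 3.215×10^6 Pa = 3215 kPa
Total = 1244 + 3112 + 3215 = 7570.9 kPa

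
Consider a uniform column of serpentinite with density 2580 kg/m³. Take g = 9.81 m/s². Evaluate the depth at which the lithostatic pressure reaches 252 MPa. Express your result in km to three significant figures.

9.96 km

h = P/(ρg) = 252 MPa / (2580 kg/m³ × 9.81 m/s²) = 2.520×10^8 Pa / 25310 Pa/m = 9956.6 m
= 9.9566 km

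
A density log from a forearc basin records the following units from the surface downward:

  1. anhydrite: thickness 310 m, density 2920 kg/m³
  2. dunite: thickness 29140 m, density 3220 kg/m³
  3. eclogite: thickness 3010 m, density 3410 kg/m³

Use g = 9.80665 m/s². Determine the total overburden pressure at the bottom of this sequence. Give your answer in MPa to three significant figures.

anhydrite: 2920 kg/m³ × 9.80665 m/s² × 310 m = 8.877×10^6 Pa = 8.877 MPa
dunite: 3220 kg/m³ × 9.80665 m/s² × 29140 m = 9.202×10^8 Pa = 920.2 MPa
eclogite: 3410 kg/m³ × 9.80665 m/s² × 3010 m = 1.007×10^8 Pa = 100.7 MPa
Total = 8.877 + 920.2 + 100.7 = 1029.7 MPa

1030 MPa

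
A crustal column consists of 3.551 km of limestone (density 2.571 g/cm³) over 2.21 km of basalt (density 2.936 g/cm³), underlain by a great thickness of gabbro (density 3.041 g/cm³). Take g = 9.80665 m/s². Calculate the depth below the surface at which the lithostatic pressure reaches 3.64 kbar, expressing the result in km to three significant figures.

12.8 km

Pressure at base of upper layers: 2571×9.80665×3551 + 2936×9.80665×2210 = 1.532×10^8 Pa = 1.532 kbar
Remaining pressure to be supplied by gabbro: 3.640×10^8 − 1.532×10^8 = 2.108×10^8 Pa
Additional depth in gabbro = 2.108×10^8 Pa / (3041 kg/m³ × 9.80665 m/s²) = 7069.9 m
Total depth = 5761 m + 7069.9 m = 12831 m
= 12.831 km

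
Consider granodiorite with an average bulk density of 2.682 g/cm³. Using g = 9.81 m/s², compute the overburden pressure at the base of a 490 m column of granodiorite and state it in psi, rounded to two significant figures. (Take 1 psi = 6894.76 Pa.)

granodiorite: 2682 kg/m³ × 9.81 m/s² × 490 m = 1.289×10^7 Pa = 1870 psi

1900 psi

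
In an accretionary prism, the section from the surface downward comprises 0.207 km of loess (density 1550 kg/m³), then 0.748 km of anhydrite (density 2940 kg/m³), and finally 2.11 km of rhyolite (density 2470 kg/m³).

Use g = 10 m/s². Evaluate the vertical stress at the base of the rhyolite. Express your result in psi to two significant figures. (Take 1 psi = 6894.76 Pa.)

loess: 1550 kg/m³ × 10 m/s² × 207 m = 3.208×10^6 Pa = 465.4 psi
anhydrite: 2940 kg/m³ × 10 m/s² × 748 m = 2.199×10^7 Pa = 3190 psi
rhyolite: 2470 kg/m³ × 10 m/s² × 2110 m = 5.212×10^7 Pa = 7559 psi
Total = 465.4 + 3190 + 7559 = 11214 psi

11000 psi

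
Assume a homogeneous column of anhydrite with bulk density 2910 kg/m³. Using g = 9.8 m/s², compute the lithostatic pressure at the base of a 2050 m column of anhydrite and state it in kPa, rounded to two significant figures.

58000 kPa

anhydrite: 2910 kg/m³ × 9.8 m/s² × 2050 m = 5.846×10^7 Pa = 58462 kPa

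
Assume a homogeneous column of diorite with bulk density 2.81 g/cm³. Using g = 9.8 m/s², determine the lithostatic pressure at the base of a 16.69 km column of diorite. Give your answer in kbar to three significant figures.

4.60 kbar

diorite: 2810 kg/m³ × 9.8 m/s² × 16690 m = 4.596×10^8 Pa = 4.596 kbar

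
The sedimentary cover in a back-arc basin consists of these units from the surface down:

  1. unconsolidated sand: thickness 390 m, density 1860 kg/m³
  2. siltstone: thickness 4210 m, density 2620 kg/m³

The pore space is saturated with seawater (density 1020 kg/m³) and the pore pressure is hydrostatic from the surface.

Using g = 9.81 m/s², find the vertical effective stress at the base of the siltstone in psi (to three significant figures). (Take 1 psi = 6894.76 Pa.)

Overburden (lithostatic) stress σ_v:
unconsolidated sand: 1860 kg/m³ × 9.81 m/s² × 390 m = 7.116×10^6 Pa = 7.116 MPa
siltstone: 2620 kg/m³ × 9.81 m/s² × 4210 m = 1.082×10^8 Pa = 108.2 MPa
Total = 7.116 + 108.2 = 115.32 MPa
Pore pressure P_p = 1020 kg/m³ × 9.81 m/s² × 4600 m = 4.603×10^7 Pa = 46.03 MPa
Effective stress σ' = σ_v − P_p = 115.3 − 46.03 = 69.294 MPa = 10050 psi

10100 psi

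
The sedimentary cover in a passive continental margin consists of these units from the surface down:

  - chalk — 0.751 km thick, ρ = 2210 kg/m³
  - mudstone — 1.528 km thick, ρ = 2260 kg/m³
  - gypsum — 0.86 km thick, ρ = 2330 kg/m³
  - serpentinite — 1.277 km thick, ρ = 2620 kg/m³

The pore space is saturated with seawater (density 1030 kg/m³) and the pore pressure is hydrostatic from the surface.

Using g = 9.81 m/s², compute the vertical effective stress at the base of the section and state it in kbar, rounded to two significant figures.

0.58 kbar

Overburden (lithostatic) stress σ_v:
chalk: 2210 kg/m³ × 9.81 m/s² × 751 m = 1.628×10^7 Pa = 16.28 MPa
mudstone: 2260 kg/m³ × 9.81 m/s² × 1528 m = 3.388×10^7 Pa = 33.88 MPa
gypsum: 2330 kg/m³ × 9.81 m/s² × 860 m = 1.966×10^7 Pa = 19.66 MPa
serpentinite: 2620 kg/m³ × 9.81 m/s² × 1277 m = 3.282×10^7 Pa = 32.82 MPa
Total = 16.28 + 33.88 + 19.66 + 32.82 = 102.64 MPa
Pore pressure P_p = 1030 kg/m³ × 9.81 m/s² × 4416 m = 4.462×10^7 Pa = 44.62 MPa
Effective stress σ' = σ_v − P_p = 102.6 − 44.62 = 58.017 MPa = 0.58017 kbar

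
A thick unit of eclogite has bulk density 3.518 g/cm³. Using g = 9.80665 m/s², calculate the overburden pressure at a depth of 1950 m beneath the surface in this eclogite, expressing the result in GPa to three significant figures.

eclogite: 3518 kg/m³ × 9.80665 m/s² × 1950 m = 6.727×10^7 Pa = 0.06727 GPa

0.0673 GPa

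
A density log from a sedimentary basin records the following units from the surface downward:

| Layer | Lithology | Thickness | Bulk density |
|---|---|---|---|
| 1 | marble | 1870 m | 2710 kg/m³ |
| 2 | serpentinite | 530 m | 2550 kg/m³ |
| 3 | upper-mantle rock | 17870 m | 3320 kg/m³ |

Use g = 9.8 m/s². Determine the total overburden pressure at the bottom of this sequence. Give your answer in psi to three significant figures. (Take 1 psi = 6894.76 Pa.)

marble: 2710 kg/m³ × 9.8 m/s² × 1870 m = 4.966×10^7 Pa = 7203 psi
serpentinite: 2550 kg/m³ × 9.8 m/s² × 530 m = 1.324×10^7 Pa = 1921 psi
upper-mantle rock: 3320 kg/m³ × 9.8 m/s² × 17870 m = 5.814×10^8 Pa = 84328 psi
Total = 7203 + 1921 + 84328 = 93452 psi

93500 psi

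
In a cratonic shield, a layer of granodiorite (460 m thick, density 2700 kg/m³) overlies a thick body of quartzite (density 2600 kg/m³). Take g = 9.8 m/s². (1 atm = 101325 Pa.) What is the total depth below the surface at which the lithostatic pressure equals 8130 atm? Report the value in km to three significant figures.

Pressure at base of upper layers: 2700×9.8×460 = 1.217×10^7 Pa = 120.1 atm
Remaining pressure to be supplied by quartzite: 8.238×10^8 − 1.217×10^7 = 8.116×10^8 Pa
Additional depth in quartzite = 8.116×10^8 Pa / (2600 kg/m³ × 9.8 m/s²) = 31852 m
Total depth = 460 m + 31852 m = 32312 m
= 32.312 km

32.3 km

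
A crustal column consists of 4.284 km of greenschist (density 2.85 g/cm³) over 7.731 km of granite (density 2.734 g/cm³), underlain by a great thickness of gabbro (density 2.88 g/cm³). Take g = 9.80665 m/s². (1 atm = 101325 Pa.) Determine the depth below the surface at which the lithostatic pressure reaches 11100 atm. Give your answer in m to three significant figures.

40300 m

Pressure at base of upper layers: 2850×9.80665×4284 + 2734×9.80665×7731 = 3.270×10^8 Pa = 3227 atm
Remaining pressure to be supplied by gabbro: 1.125×10^9 − 3.270×10^8 = 7.977×10^8 Pa
Additional depth in gabbro = 7.977×10^8 Pa / (2880 kg/m³ × 9.80665 m/s²) = 28244 m
Total depth = 12015 m + 28244 m = 40259 m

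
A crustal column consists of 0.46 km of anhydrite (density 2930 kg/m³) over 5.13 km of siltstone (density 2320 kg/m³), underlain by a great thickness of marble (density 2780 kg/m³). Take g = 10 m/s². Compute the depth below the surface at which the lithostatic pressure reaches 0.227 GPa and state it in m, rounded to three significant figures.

8990 m

Pressure at base of upper layers: 2930×10×460 + 2320×10×5130 = 1.325×10^8 Pa = 0.1325 GPa
Remaining pressure to be supplied by marble: 2.270×10^8 − 1.325×10^8 = 9.451×10^7 Pa
Additional depth in marble = 9.451×10^7 Pa / (2780 kg/m³ × 10 m/s²) = 3399.5 m
Total depth = 5590 m + 3399.5 m = 8989.5 m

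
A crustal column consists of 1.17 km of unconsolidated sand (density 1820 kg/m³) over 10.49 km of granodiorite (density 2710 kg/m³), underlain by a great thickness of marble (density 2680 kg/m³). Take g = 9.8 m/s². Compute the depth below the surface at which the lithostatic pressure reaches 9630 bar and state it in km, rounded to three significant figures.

36.9 km

Pressure at base of upper layers: 1820×9.8×1170 + 2710×9.8×10490 = 2.995×10^8 Pa = 2995 bar
Remaining pressure to be supplied by marble: 9.630×10^8 − 2.995×10^8 = 6.635×10^8 Pa
Additional depth in marble = 6.635×10^8 Pa / (2680 kg/m³ × 9.8 m/s²) = 25264 m
Total depth = 11660 m + 25264 m = 36924 m
= 36.924 km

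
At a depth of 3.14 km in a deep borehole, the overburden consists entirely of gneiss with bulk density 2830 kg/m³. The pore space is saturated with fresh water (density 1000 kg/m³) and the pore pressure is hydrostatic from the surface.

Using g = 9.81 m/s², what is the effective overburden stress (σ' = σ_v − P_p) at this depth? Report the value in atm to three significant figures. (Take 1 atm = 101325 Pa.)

556 atm

Overburden (lithostatic) stress σ_v:
gneiss: 2830 kg/m³ × 9.81 m/s² × 3140 m = 8.717×10^7 Pa = 87.17 MPa
Pore pressure P_p = 1000 kg/m³ × 9.81 m/s² × 3140 m = 3.080×10^7 Pa = 30.80 MPa
Effective stress σ' = σ_v − P_p = 87.17 − 30.80 = 56.370 MPa = 556.33 atm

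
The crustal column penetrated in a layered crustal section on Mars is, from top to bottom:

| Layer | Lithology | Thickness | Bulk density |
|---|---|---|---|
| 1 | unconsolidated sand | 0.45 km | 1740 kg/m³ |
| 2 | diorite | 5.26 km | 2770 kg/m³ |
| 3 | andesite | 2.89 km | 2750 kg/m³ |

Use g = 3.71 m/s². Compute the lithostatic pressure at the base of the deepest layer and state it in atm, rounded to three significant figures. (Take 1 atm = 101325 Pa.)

unconsolidated sand: 1740 kg/m³ × 3.71 m/s² × 450 m = 2.905×10^6 Pa = 28.67 atm
diorite: 2770 kg/m³ × 3.71 m/s² × 5260 m = 5.406×10^7 Pa = 533.5 atm
andesite: 2750 kg/m³ × 3.71 m/s² × 2890 m = 2.949×10^7 Pa = 291.0 atm
Total = 28.67 + 533.5 + 291.0 = 853.15 atm

853 atm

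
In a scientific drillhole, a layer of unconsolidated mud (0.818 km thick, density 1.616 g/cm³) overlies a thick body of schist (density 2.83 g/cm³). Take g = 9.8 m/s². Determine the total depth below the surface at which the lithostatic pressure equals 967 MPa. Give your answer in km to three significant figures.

Pressure at base of upper layers: 1616×9.8×818 = 1.295×10^7 Pa = 12.95 MPa
Remaining pressure to be supplied by schist: 9.670×10^8 − 1.295×10^7 = 9.540×10^8 Pa
Additional depth in schist = 9.540×10^8 Pa / (2830 kg/m³ × 9.8 m/s²) = 34400 m
Total depth = 818 m + 34400 m = 35218 m
= 35.218 km

35.2 km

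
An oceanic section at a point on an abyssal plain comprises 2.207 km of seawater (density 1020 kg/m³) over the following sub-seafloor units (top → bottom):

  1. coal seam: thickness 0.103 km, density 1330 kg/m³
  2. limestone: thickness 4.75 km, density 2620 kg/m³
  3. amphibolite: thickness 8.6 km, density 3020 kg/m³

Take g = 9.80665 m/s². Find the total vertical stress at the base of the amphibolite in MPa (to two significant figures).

seawater: 1020 kg/m³ × 9.80665 m/s² × 2207 m = 2.208×10^7 Pa = 22.08 MPa
coal seam: 1330 kg/m³ × 9.80665 m/s² × 103 m = 1.343×10^6 Pa = 1.343 MPa
limestone: 2620 kg/m³ × 9.80665 m/s² × 4750 m = 1.220×10^8 Pa = 122.0 MPa
amphibolite: 3020 kg/m³ × 9.80665 m/s² × 8600 m = 2.547×10^8 Pa = 254.7 MPa
Total = 22.08 + 1.343 + 122.0 + 254.7 = 400.16 MPa

400 MPa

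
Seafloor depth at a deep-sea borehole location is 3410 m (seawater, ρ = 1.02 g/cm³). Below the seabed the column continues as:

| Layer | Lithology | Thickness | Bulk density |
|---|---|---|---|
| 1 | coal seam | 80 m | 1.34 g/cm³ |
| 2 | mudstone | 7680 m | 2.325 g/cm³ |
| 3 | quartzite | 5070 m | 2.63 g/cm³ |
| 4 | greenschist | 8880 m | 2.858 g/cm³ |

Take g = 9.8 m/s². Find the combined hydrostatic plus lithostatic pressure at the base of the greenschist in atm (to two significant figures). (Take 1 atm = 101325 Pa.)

5800 atm

seawater: 1020 kg/m³ × 9.8 m/s² × 3410 m = 3.409×10^7 Pa = 336.4 atm
coal seam: 1340 kg/m³ × 9.8 m/s² × 80 m = 1.051×10^6 Pa = 10.37 atm
mudstone: 2325 kg/m³ × 9.8 m/s² × 7680 m = 1.750×10^8 Pa = 1727 atm
quartzite: 2630 kg/m³ × 9.8 m/s² × 5070 m = 1.307×10^8 Pa = 1290 atm
greenschist: 2858 kg/m³ × 9.8 m/s² × 8880 m = 2.487×10^8 Pa = 2455 atm
Total = 336.4 + 10.37 + 1727 + 1290 + 2455 = 5818.1 atm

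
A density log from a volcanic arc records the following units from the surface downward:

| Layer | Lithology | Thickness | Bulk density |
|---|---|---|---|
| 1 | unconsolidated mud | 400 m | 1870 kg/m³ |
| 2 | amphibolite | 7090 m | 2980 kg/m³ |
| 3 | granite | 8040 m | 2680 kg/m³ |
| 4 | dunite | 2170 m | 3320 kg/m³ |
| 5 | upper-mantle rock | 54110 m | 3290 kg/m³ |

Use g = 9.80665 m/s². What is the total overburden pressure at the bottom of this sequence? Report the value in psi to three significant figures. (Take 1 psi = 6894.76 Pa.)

325000 psi

unconsolidated mud: 1870 kg/m³ × 9.80665 m/s² × 400 m = 7.335×10^6 Pa = 1064 psi
amphibolite: 2980 kg/m³ × 9.80665 m/s² × 7090 m = 2.072×10^8 Pa = 30051 psi
granite: 2680 kg/m³ × 9.80665 m/s² × 8040 m = 2.113×10^8 Pa = 30647 psi
dunite: 3320 kg/m³ × 9.80665 m/s² × 2170 m = 7.065×10^7 Pa = 10247 psi
upper-mantle rock: 3290 kg/m³ × 9.80665 m/s² × 54110 m = 1.746×10^9 Pa = 2.532×10^5 psi
Total = 1064 + 30051 + 30647 + 10247 + 2.532×10^5 = 3.2522×10^5 psi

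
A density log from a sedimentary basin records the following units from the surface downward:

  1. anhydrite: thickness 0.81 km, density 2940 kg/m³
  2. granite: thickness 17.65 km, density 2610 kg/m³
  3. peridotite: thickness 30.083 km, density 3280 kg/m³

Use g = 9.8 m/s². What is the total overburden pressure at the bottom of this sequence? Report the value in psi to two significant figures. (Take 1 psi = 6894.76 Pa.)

anhydrite: 2940 kg/m³ × 9.8 m/s² × 810 m = 2.334×10^7 Pa = 3385 psi
granite: 2610 kg/m³ × 9.8 m/s² × 17650 m = 4.515×10^8 Pa = 65478 psi
peridotite: 3280 kg/m³ × 9.8 m/s² × 30083 m = 9.670×10^8 Pa = 1.402×10^5 psi
Total = 3385 + 65478 + 1.402×10^5 = 2.0911×10^5 psi

210000 psi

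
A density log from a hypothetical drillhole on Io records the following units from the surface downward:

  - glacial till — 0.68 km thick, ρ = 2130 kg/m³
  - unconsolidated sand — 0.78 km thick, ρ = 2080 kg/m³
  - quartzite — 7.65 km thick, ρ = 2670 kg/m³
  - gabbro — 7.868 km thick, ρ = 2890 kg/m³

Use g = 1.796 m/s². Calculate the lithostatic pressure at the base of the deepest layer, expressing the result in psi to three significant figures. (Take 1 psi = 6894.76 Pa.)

glacial till: 2130 kg/m³ × 1.796 m/s² × 680 m = 2.601×10^6 Pa = 377.3 psi
unconsolidated sand: 2080 kg/m³ × 1.796 m/s² × 780 m = 2.914×10^6 Pa = 422.6 psi
quartzite: 2670 kg/m³ × 1.796 m/s² × 7650 m = 3.668×10^7 Pa = 5321 psi
gabbro: 2890 kg/m³ × 1.796 m/s² × 7868 m = 4.084×10^7 Pa = 5923 psi
Total = 377.3 + 422.6 + 5321 + 5923 = 12044 psi

12000 psi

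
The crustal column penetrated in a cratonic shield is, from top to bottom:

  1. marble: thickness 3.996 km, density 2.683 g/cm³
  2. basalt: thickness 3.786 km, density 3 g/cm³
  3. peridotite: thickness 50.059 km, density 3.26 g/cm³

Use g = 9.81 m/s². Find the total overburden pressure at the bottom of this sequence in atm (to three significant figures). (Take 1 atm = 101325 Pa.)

17900 atm

marble: 2683 kg/m³ × 9.81 m/s² × 3996 m = 1.052×10^8 Pa = 1038 atm
basalt: 3000 kg/m³ × 9.81 m/s² × 3786 m = 1.114×10^8 Pa = 1100 atm
peridotite: 3260 kg/m³ × 9.81 m/s² × 50059 m = 1.601×10^9 Pa = 15800 atm
Total = 1038 + 1100 + 15800 = 17937 atm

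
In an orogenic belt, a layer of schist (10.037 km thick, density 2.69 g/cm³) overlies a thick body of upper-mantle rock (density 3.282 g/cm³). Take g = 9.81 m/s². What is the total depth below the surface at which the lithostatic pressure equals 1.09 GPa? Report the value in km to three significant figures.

35.7 km

Pressure at base of upper layers: 2690×9.81×10037 = 2.649×10^8 Pa = 0.2649 GPa
Remaining pressure to be supplied by upper-mantle rock: 1.090×10^9 − 2.649×10^8 = 8.251×10^8 Pa
Additional depth in upper-mantle rock = 8.251×10^8 Pa / (3282 kg/m³ × 9.81 m/s²) = 25628 m
Total depth = 10037 m + 25628 m = 35665 m
= 35.665 km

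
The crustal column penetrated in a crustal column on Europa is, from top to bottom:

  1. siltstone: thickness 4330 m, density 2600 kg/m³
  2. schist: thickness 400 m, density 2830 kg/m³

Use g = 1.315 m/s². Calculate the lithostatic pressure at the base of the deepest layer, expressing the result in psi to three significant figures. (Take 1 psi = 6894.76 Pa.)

siltstone: 2600 kg/m³ × 1.315 m/s² × 4330 m = 1.480×10^7 Pa = 2147 psi
schist: 2830 kg/m³ × 1.315 m/s² × 400 m = 1.489×10^6 Pa = 215.9 psi
Total = 2147 + 215.9 = 2363.1 psi

2360 psi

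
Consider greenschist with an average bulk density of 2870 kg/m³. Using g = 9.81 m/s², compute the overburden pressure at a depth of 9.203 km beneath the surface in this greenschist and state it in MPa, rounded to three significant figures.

259 MPa

greenschist: 2870 kg/m³ × 9.81 m/s² × 9203 m = 2.591×10^8 Pa = 259.1 MPa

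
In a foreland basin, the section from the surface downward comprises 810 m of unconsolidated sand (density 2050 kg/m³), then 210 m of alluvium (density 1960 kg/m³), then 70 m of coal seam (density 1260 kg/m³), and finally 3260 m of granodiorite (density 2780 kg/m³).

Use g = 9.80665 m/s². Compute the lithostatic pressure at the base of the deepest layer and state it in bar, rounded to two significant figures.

1100 bar

unconsolidated sand: 2050 kg/m³ × 9.80665 m/s² × 810 m = 1.628×10^7 Pa = 162.8 bar
alluvium: 1960 kg/m³ × 9.80665 m/s² × 210 m = 4.036×10^6 Pa = 40.36 bar
coal seam: 1260 kg/m³ × 9.80665 m/s² × 70 m = 8.649×10^5 Pa = 8.649 bar
granodiorite: 2780 kg/m³ × 9.80665 m/s² × 3260 m = 8.888×10^7 Pa = 888.8 bar
Total = 162.8 + 40.36 + 8.649 + 888.8 = 1100.6 bar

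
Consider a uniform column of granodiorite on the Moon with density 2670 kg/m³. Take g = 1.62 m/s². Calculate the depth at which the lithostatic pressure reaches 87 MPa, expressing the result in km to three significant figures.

h = P/(ρg) = 87 MPa / (2670 kg/m³ × 1.62 m/s²) = 8.700×10^7 Pa / 4325.4 Pa/m = 20114 m
= 20.114 km

20.1 km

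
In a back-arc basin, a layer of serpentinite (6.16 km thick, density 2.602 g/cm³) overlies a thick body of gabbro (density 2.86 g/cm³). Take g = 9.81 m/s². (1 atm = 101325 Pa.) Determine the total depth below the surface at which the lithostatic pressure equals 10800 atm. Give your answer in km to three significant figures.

39.6 km

Pressure at base of upper layers: 2602×9.81×6160 = 1.572×10^8 Pa = 1552 atm
Remaining pressure to be supplied by gabbro: 1.094×10^9 − 1.572×10^8 = 9.371×10^8 Pa
Additional depth in gabbro = 9.371×10^8 Pa / (2860 kg/m³ × 9.81 m/s²) = 33399 m
Total depth = 6160 m + 33399 m = 39559 m
= 39.559 km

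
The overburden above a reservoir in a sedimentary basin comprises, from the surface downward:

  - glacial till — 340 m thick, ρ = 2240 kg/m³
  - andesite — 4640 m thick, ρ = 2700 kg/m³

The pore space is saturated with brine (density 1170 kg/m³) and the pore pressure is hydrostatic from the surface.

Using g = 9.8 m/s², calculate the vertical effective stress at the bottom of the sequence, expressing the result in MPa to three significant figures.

Overburden (lithostatic) stress σ_v:
glacial till: 2240 kg/m³ × 9.8 m/s² × 340 m = 7.464×10^6 Pa = 7.464 MPa
andesite: 2700 kg/m³ × 9.8 m/s² × 4640 m = 1.228×10^8 Pa = 122.8 MPa
Total = 7.464 + 122.8 = 130.24 MPa
Pore pressure P_p = 1170 kg/m³ × 9.8 m/s² × 4980 m = 5.710×10^7 Pa = 57.10 MPa
Effective stress σ' = σ_v − P_p = 130.2 − 57.10 = 73.137 MPa

73.1 MPa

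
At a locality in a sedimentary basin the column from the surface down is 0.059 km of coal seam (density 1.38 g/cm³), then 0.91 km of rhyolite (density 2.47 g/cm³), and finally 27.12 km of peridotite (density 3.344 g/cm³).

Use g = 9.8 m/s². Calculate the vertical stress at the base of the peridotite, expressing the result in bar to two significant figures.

9100 bar

coal seam: 1380 kg/m³ × 9.8 m/s² × 59 m = 7.979×10^5 Pa = 7.979 bar
rhyolite: 2470 kg/m³ × 9.8 m/s² × 910 m = 2.203×10^7 Pa = 220.3 bar
peridotite: 3344 kg/m³ × 9.8 m/s² × 27120 m = 8.888×10^8 Pa = 8888 bar
Total = 7.979 + 220.3 + 8888 = 9115.8 bar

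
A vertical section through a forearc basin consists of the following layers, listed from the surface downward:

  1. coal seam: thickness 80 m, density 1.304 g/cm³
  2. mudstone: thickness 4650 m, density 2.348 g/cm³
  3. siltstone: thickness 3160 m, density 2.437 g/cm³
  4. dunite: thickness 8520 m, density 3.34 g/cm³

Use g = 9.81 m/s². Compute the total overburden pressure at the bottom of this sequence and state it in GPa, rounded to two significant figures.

0.46 GPa

coal seam: 1304 kg/m³ × 9.81 m/s² × 80 m = 1.023×10^6 Pa = 1.023×10^-3 GPa
mudstone: 2348 kg/m³ × 9.81 m/s² × 4650 m = 1.071×10^8 Pa = 0.1071 GPa
siltstone: 2437 kg/m³ × 9.81 m/s² × 3160 m = 7.555×10^7 Pa = 0.07555 GPa
dunite: 3340 kg/m³ × 9.81 m/s² × 8520 m = 2.792×10^8 Pa = 0.2792 GPa
Total = 1.023×10^-3 + 0.1071 + 0.07555 + 0.2792 = 0.46284 GPa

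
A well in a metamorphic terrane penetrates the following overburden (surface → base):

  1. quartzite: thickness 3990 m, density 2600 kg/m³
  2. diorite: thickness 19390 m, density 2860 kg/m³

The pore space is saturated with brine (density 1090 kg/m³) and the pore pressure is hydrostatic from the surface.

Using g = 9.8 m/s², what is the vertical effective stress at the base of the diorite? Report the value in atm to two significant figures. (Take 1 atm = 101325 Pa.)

Overburden (lithostatic) stress σ_v:
quartzite: 2600 kg/m³ × 9.8 m/s² × 3990 m = 1.017×10^8 Pa = 101.7 MPa
diorite: 2860 kg/m³ × 9.8 m/s² × 19390 m = 5.435×10^8 Pa = 543.5 MPa
Total = 101.7 + 543.5 = 645.13 MPa
Pore pressure P_p = 1090 kg/m³ × 9.8 m/s² × 23380 m = 2.497×10^8 Pa = 249.7 MPa
Effective stress σ' = σ_v − P_p = 645.1 − 249.7 = 395.38 MPa = 3902.1 atm

3900 atm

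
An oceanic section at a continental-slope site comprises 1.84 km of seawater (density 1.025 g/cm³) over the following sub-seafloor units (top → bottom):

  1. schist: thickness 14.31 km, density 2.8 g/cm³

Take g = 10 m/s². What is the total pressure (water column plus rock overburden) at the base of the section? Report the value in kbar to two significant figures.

seawater: 1025 kg/m³ × 10 m/s² × 1840 m = 1.886×10^7 Pa = 0.1886 kbar
schist: 2800 kg/m³ × 10 m/s² × 14310 m = 4.007×10^8 Pa = 4.007 kbar
Total = 0.1886 + 4.007 = 4.1954 kbar

4.2 kbar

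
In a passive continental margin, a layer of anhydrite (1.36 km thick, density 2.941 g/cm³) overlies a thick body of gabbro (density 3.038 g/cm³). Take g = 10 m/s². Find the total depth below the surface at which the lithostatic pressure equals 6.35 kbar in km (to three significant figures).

20.9 km

Pressure at base of upper layers: 2941×10×1360 = 4.000×10^7 Pa = 0.4000 kbar
Remaining pressure to be supplied by gabbro: 6.350×10^8 − 4.000×10^7 = 5.950×10^8 Pa
Additional depth in gabbro = 5.950×10^8 Pa / (3038 kg/m³ × 10 m/s²) = 19585 m
Total depth = 1360 m + 19585 m = 20945 m
= 20.945 km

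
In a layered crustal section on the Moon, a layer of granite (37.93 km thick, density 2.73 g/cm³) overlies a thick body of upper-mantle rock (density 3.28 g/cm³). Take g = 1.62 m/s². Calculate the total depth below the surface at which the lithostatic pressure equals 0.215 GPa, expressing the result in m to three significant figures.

46800 m

Pressure at base of upper layers: 2730×1.62×37930 = 1.677×10^8 Pa = 0.1677 GPa
Remaining pressure to be supplied by upper-mantle rock: 2.150×10^8 − 1.677×10^8 = 4.725×10^7 Pa
Additional depth in upper-mantle rock = 4.725×10^7 Pa / (3280 kg/m³ × 1.62 m/s²) = 8892.4 m
Total depth = 37930 m + 8892.4 m = 46822 m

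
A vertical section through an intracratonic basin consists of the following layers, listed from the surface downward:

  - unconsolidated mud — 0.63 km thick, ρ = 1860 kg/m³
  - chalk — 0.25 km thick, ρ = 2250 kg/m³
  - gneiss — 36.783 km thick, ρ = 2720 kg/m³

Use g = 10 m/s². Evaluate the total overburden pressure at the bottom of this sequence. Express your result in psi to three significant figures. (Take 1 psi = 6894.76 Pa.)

unconsolidated mud: 1860 kg/m³ × 10 m/s² × 630 m = 1.172×10^7 Pa = 1700 psi
chalk: 2250 kg/m³ × 10 m/s² × 250 m = 5.625×10^6 Pa = 815.8 psi
gneiss: 2720 kg/m³ × 10 m/s² × 36783 m = 1.000×10^9 Pa = 1.451×10^5 psi
Total = 1700 + 815.8 + 1.451×10^5 = 1.4763×10^5 psi

148000 psi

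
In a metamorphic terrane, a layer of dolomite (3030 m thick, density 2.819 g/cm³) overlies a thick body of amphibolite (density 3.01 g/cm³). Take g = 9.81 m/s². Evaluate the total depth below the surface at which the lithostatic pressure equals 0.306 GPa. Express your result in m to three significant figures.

10600 m

Pressure at base of upper layers: 2819×9.81×3030 = 8.379×10^7 Pa = 0.08379 GPa
Remaining pressure to be supplied by amphibolite: 3.060×10^8 − 8.379×10^7 = 2.222×10^8 Pa
Additional depth in amphibolite = 2.222×10^8 Pa / (3010 kg/m³ × 9.81 m/s²) = 7525.3 m
Total depth = 3030 m + 7525.3 m = 10555 m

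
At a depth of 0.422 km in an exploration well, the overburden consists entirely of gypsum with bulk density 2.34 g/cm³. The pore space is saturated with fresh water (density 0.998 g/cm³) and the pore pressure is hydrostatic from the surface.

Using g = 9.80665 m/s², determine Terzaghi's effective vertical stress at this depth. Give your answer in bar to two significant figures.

Overburden (lithostatic) stress σ_v:
gypsum: 2340 kg/m³ × 9.80665 m/s² × 422 m = 9.684×10^6 Pa = 9.684 MPa
Pore pressure P_p = 998 kg/m³ × 9.80665 m/s² × 422 m = 4.130×10^6 Pa = 4.130 MPa
Effective stress σ' = σ_v − P_p = 9.684 − 4.130 = 5.5537 MPa = 55.537 bar

56 bar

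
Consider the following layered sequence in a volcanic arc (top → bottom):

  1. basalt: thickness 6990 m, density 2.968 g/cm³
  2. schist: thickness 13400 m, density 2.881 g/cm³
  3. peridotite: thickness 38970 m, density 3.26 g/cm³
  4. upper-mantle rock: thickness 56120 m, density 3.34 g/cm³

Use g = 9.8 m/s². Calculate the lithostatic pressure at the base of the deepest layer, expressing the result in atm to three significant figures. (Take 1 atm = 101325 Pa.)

36200 atm

basalt: 2968 kg/m³ × 9.8 m/s² × 6990 m = 2.033×10^8 Pa = 2007 atm
schist: 2881 kg/m³ × 9.8 m/s² × 13400 m = 3.783×10^8 Pa = 3734 atm
peridotite: 3260 kg/m³ × 9.8 m/s² × 38970 m = 1.245×10^9 Pa = 12287 atm
upper-mantle rock: 3340 kg/m³ × 9.8 m/s² × 56120 m = 1.837×10^9 Pa = 18129 atm
Total = 2007 + 3734 + 12287 + 18129 = 36157 atm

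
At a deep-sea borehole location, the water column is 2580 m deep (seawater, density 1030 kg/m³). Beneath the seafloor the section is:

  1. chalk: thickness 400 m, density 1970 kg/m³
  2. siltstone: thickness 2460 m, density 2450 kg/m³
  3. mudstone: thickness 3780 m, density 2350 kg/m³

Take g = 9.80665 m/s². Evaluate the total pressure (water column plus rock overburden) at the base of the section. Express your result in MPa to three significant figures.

seawater: 1030 kg/m³ × 9.80665 m/s² × 2580 m = 2.606×10^7 Pa = 26.06 MPa
chalk: 1970 kg/m³ × 9.80665 m/s² × 400 m = 7.728×10^6 Pa = 7.728 MPa
siltstone: 2450 kg/m³ × 9.80665 m/s² × 2460 m = 5.910×10^7 Pa = 59.10 MPa
mudstone: 2350 kg/m³ × 9.80665 m/s² × 3780 m = 8.711×10^7 Pa = 87.11 MPa
Total = 26.06 + 7.728 + 59.10 + 87.11 = 180.00 MPa

180 MPa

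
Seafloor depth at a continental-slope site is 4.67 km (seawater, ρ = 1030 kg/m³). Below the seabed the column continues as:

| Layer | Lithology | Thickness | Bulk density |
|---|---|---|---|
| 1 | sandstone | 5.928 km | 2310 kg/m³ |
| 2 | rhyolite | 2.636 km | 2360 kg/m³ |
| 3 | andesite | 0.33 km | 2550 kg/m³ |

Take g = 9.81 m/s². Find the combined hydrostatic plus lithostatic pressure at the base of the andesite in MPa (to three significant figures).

251 MPa

seawater: 1030 kg/m³ × 9.81 m/s² × 4670 m = 4.719×10^7 Pa = 47.19 MPa
sandstone: 2310 kg/m³ × 9.81 m/s² × 5928 m = 1.343×10^8 Pa = 134.3 MPa
rhyolite: 2360 kg/m³ × 9.81 m/s² × 2636 m = 6.103×10^7 Pa = 61.03 MPa
andesite: 2550 kg/m³ × 9.81 m/s² × 330 m = 8.255×10^6 Pa = 8.255 MPa
Total = 47.19 + 134.3 + 61.03 + 8.255 = 250.80 MPa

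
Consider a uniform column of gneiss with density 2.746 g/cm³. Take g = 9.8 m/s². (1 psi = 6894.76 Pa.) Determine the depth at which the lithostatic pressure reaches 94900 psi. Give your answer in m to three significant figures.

h = P/(ρg) = 94900 psi / (2746 kg/m³ × 9.8 m/s²) = 6.543×10^8 Pa / 26911 Pa/m = 24314 m

24300 m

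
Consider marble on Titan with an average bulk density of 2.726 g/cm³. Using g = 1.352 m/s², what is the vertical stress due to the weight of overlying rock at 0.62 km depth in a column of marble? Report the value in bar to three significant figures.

marble: 2726 kg/m³ × 1.352 m/s² × 620 m = 2.285×10^6 Pa = 22.85 bar

22.9 bar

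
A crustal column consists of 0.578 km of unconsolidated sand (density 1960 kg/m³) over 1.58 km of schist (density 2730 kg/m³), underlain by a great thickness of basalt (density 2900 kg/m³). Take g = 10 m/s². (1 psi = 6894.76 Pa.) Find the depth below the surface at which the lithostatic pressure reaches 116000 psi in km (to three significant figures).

Pressure at base of upper layers: 1960×10×578 + 2730×10×1580 = 5.446×10^7 Pa = 7899 psi
Remaining pressure to be supplied by basalt: 7.998×10^8 − 5.446×10^7 = 7.453×10^8 Pa
Additional depth in basalt = 7.453×10^8 Pa / (2900 kg/m³ × 10 m/s²) = 25701 m
Total depth = 2158 m + 25701 m = 27859 m
= 27.859 km

27.9 km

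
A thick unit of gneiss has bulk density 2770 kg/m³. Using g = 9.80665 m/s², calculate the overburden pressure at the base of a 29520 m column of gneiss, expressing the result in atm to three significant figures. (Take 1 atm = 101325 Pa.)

7910 atm

gneiss: 2770 kg/m³ × 9.80665 m/s² × 29520 m = 8.019×10^8 Pa = 7914 atm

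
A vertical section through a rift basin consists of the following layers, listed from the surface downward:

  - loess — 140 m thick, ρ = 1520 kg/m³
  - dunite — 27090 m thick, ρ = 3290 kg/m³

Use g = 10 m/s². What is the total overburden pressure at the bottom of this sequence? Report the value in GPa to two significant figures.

0.89 GPa

loess: 1520 kg/m³ × 10 m/s² × 140 m = 2.128×10^6 Pa = 2.128×10^-3 GPa
dunite: 3290 kg/m³ × 10 m/s² × 27090 m = 8.913×10^8 Pa = 0.8913 GPa
Total = 2.128×10^-3 + 0.8913 = 0.89339 GPa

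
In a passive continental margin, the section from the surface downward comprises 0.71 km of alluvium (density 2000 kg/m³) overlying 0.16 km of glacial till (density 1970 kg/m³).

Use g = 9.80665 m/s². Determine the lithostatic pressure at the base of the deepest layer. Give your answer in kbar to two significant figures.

0.17 kbar

alluvium: 2000 kg/m³ × 9.80665 m/s² × 710 m = 1.393×10^7 Pa = 0.1393 kbar
glacial till: 1970 kg/m³ × 9.80665 m/s² × 160 m = 3.091×10^6 Pa = 0.03091 kbar
Total = 0.1393 + 0.03091 = 0.17016 kbar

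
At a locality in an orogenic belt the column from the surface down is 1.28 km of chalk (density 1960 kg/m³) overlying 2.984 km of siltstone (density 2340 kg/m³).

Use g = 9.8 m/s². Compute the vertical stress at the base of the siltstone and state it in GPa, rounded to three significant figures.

0.0930 GPa

chalk: 1960 kg/m³ × 9.8 m/s² × 1280 m = 2.459×10^7 Pa = 0.02459 GPa
siltstone: 2340 kg/m³ × 9.8 m/s² × 2984 m = 6.843×10^7 Pa = 0.06843 GPa
Total = 0.02459 + 0.06843 = 0.093015 GPa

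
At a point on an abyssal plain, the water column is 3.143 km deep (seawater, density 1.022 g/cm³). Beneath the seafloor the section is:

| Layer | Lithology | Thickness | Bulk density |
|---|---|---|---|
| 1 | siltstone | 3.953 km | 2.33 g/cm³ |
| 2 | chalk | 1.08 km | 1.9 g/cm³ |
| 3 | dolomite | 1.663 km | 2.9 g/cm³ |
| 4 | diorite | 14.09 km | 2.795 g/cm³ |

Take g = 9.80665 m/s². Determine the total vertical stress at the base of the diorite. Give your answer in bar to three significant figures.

seawater: 1022 kg/m³ × 9.80665 m/s² × 3143 m = 3.150×10^7 Pa = 315.0 bar
siltstone: 2330 kg/m³ × 9.80665 m/s² × 3953 m = 9.032×10^7 Pa = 903.2 bar
chalk: 1900 kg/m³ × 9.80665 m/s² × 1080 m = 2.012×10^7 Pa = 201.2 bar
dolomite: 2900 kg/m³ × 9.80665 m/s² × 1663 m = 4.729×10^7 Pa = 472.9 bar
diorite: 2795 kg/m³ × 9.80665 m/s² × 14090 m = 3.862×10^8 Pa = 3862 bar
Total = 315.0 + 903.2 + 201.2 + 472.9 + 3862 = 5754.4 bar

5750 bar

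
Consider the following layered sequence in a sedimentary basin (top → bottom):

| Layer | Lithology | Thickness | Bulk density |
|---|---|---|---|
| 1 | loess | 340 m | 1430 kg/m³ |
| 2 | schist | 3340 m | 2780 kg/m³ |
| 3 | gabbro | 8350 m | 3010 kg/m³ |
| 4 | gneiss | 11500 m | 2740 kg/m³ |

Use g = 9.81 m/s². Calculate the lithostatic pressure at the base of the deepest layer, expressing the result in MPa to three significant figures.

loess: 1430 kg/m³ × 9.81 m/s² × 340 m = 4.770×10^6 Pa = 4.770 MPa
schist: 2780 kg/m³ × 9.81 m/s² × 3340 m = 9.109×10^7 Pa = 91.09 MPa
gabbro: 3010 kg/m³ × 9.81 m/s² × 8350 m = 2.466×10^8 Pa = 246.6 MPa
gneiss: 2740 kg/m³ × 9.81 m/s² × 11500 m = 3.091×10^8 Pa = 309.1 MPa
Total = 4.770 + 91.09 + 246.6 + 309.1 = 651.53 MPa

652 MPa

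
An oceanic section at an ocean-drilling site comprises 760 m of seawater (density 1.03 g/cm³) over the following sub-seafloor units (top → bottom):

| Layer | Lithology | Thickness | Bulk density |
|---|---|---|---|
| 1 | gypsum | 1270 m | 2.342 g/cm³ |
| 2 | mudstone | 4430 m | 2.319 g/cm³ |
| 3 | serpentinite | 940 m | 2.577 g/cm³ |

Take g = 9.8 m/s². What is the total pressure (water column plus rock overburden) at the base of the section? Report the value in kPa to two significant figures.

160000 kPa

seawater: 1030 kg/m³ × 9.8 m/s² × 760 m = 7.671×10^6 Pa = 7671 kPa
gypsum: 2342 kg/m³ × 9.8 m/s² × 1270 m = 2.915×10^7 Pa = 29149 kPa
mudstone: 2319 kg/m³ × 9.8 m/s² × 4430 m = 1.007×10^8 Pa = 1.007×10^5 kPa
serpentinite: 2577 kg/m³ × 9.8 m/s² × 940 m = 2.374×10^7 Pa = 23739 kPa
Total = 7671 + 29149 + 1.007×10^5 + 23739 = 1.6124×10^5 kPa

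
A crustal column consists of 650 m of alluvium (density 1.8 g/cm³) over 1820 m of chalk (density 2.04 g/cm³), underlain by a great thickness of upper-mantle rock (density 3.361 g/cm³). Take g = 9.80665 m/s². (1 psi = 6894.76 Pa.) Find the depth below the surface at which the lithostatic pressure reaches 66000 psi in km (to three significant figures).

Pressure at base of upper layers: 1800×9.80665×650 + 2040×9.80665×1820 = 4.788×10^7 Pa = 6945 psi
Remaining pressure to be supplied by upper-mantle rock: 4.551×10^8 − 4.788×10^7 = 4.072×10^8 Pa
Additional depth in upper-mantle rock = 4.072×10^8 Pa / (3361 kg/m³ × 9.80665 m/s²) = 12353 m
Total depth = 2470 m + 12353 m = 14823 m
= 14.823 km

14.8 km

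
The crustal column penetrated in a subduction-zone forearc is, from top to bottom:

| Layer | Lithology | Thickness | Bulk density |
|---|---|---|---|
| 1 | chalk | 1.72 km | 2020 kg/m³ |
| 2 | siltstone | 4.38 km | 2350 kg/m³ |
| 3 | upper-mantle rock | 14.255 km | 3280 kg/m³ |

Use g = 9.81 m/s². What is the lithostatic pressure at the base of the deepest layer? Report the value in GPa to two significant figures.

0.59 GPa

chalk: 2020 kg/m³ × 9.81 m/s² × 1720 m = 3.408×10^7 Pa = 0.03408 GPa
siltstone: 2350 kg/m³ × 9.81 m/s² × 4380 m = 1.010×10^8 Pa = 0.1010 GPa
upper-mantle rock: 3280 kg/m³ × 9.81 m/s² × 14255 m = 4.587×10^8 Pa = 0.4587 GPa
Total = 0.03408 + 0.1010 + 0.4587 = 0.59374 GPa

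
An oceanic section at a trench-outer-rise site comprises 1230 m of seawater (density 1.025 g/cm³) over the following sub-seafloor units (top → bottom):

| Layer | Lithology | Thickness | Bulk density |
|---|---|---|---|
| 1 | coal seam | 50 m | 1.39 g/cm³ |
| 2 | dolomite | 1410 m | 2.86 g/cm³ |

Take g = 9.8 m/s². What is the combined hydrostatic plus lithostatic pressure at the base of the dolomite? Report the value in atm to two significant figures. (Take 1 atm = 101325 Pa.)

520 atm

seawater: 1025 kg/m³ × 9.8 m/s² × 1230 m = 1.236×10^7 Pa = 121.9 atm
coal seam: 1390 kg/m³ × 9.8 m/s² × 50 m = 6.811×10^5 Pa = 6.722 atm
dolomite: 2860 kg/m³ × 9.8 m/s² × 1410 m = 3.952×10^7 Pa = 390.0 atm
Total = 121.9 + 6.722 + 390.0 = 518.69 atm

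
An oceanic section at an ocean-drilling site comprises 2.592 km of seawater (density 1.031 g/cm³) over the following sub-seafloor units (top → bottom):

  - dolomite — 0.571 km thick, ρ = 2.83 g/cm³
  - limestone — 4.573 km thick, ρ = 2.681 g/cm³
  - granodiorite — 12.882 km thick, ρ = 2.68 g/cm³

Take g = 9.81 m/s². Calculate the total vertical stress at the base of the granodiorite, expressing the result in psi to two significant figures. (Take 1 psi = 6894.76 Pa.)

seawater: 1031 kg/m³ × 9.81 m/s² × 2592 m = 2.622×10^7 Pa = 3802 psi
dolomite: 2830 kg/m³ × 9.81 m/s² × 571 m = 1.585×10^7 Pa = 2299 psi
limestone: 2681 kg/m³ × 9.81 m/s² × 4573 m = 1.203×10^8 Pa = 17444 psi
granodiorite: 2680 kg/m³ × 9.81 m/s² × 12882 m = 3.387×10^8 Pa = 49121 psi
Total = 3802 + 2299 + 17444 + 49121 = 72667 psi

73000 psi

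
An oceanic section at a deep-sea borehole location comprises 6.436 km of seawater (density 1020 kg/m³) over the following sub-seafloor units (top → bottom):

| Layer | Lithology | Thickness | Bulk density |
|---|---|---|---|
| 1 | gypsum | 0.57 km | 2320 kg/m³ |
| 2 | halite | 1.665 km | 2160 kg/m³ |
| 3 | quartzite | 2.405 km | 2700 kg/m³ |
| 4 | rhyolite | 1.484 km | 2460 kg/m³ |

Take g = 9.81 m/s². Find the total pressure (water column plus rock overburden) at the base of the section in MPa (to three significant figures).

seawater: 1020 kg/m³ × 9.81 m/s² × 6436 m = 6.440×10^7 Pa = 64.40 MPa
gypsum: 2320 kg/m³ × 9.81 m/s² × 570 m = 1.297×10^7 Pa = 12.97 MPa
halite: 2160 kg/m³ × 9.81 m/s² × 1665 m = 3.528×10^7 Pa = 35.28 MPa
quartzite: 2700 kg/m³ × 9.81 m/s² × 2405 m = 6.370×10^7 Pa = 63.70 MPa
rhyolite: 2460 kg/m³ × 9.81 m/s² × 1484 m = 3.581×10^7 Pa = 35.81 MPa
Total = 64.40 + 12.97 + 35.28 + 63.70 + 35.81 = 212.17 MPa

212 MPa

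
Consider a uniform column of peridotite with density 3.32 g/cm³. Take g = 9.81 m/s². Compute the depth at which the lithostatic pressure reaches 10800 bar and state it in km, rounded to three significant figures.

h = P/(ρg) = 10800 bar / (3320 kg/m³ × 9.81 m/s²) = 1.080×10^9 Pa / 32569 Pa/m = 33160 m
= 33.160 km

33.2 km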